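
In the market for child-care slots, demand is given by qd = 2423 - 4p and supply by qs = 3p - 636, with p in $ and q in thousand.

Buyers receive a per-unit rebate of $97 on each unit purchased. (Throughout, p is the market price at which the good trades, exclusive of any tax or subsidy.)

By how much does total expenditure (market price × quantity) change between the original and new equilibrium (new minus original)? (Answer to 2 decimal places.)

+119298.12

Original equilibrium: 2423 - 4p = 3p - 636 gives 3059 = 7p, so p = 437 and q = 675.
Since buyers' out-of-pocket price is the market price minus the rebate, the effective demand curve becomes qd = 2811 - 4p.
Setting them equal: 2811 - 4p = 3p - 636 → 3447 = 7p, so p = 3447/7 ≈ 492.4286 and q = 5889/7 ≈ 841.2857.
Expenditure moves from 437×675 = 294975 to 492.4286×841.2857 = 414273.1224; change = +119298.12.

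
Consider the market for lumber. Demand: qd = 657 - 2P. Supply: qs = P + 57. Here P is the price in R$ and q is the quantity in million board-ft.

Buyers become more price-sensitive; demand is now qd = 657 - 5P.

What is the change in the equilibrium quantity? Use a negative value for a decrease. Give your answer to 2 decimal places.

-100.00

Before the shock: 657 - 2P = P + 57 ⇒ 600 = 3P ⇒ P = 200, q = 257.
With the change applied: demand qd = 657 - 5P, supply qs = P + 57.
New equilibrium: 657 - 5P = P + 57 ⇒ 600 = 6P ⇒ P = 100, q = 157.
Δq = 157 − 257 = -100.00.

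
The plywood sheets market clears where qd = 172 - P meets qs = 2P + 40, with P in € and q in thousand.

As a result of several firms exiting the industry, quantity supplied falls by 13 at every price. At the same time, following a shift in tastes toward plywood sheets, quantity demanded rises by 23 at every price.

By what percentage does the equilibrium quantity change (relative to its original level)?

+8.59375

Original equilibrium: 172 - P = 2P + 40 gives 132 = 3P, so P = 44 and q = 128.
The new curves are qd = 195 - P (demand) and qs = 2P + 27 (supply).
Clearing the new market: 195 - P = 2P + 27, so P = 56 and q = 139.
%Δq = (139 − 128) / 128 × 100 = +8.59375%.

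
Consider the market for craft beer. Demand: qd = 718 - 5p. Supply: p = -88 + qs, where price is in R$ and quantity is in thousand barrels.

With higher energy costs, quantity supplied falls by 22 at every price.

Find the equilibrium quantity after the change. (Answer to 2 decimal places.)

174.67

Original equilibrium: 718 - 5p = p + 88 gives 630 = 6p, so p = 105 and q = 193.
With the change applied: demand qd = 718 - 5p, supply qs = p + 66.
Setting them equal: 718 - 5p = p + 66 → 652 = 6p, so p = 326/3 ≈ 108.6667 and q = 524/3 ≈ 174.6667.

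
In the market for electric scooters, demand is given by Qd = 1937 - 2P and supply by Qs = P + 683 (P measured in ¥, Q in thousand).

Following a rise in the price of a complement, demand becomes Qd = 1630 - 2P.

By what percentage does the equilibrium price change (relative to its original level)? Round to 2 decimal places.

Solve the original market: 1937 - 2P = P + 683, hence P = 418 and Q = 1101.
After the shift, demand is Qd = 1630 - 2P and supply is Qs = P + 683.
Clearing the new market: 1630 - 2P = P + 683, so P = 947/3 ≈ 315.6667 and Q = 2996/3 ≈ 998.6667.
%ΔP = (315.6667 − 418) / 418 × 100 = -24.48%.

-24.48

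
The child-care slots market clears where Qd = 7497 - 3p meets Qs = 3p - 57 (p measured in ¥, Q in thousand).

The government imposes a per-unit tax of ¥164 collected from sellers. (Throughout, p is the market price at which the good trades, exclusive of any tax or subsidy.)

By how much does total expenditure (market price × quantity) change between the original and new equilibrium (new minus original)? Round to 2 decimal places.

Initially, 7497 - 3p = 3p - 57, so 7554 = 6p and p = 1259, Q = 3720.
Since sellers keep the price net of the tax, the effective supply curve becomes Qs = 3p - 549.
Clearing the new market: 7497 - 3p = 3p - 549, so p = 1341 and Q = 3474.
Expenditure moves from 1259×3720 = 4683480 to 1341×3474 = 4658634; change = -24846.00.

-24846.00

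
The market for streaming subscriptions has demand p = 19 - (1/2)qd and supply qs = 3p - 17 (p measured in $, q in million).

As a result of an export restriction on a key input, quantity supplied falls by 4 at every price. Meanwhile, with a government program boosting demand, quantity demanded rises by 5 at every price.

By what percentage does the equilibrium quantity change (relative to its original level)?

Before the shock: 38 - 2p = 3p - 17 ⇒ 55 = 5p ⇒ p = 11, q = 16.
The new curves are qd = 43 - 2p (demand) and qs = 3p - 21 (supply).
Clearing the new market: 43 - 2p = 3p - 21, so p = 12.8 and q = 17.4.
%Δq = (17.4 − 16) / 16 × 100 = +8.75%.

+8.75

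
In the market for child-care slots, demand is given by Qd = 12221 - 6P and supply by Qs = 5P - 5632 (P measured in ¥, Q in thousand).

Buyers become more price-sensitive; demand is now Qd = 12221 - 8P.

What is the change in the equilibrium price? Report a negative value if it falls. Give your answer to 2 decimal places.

Original equilibrium: 12221 - 6P = 5P - 5632 gives 17853 = 11P, so P = 1623 and Q = 2483.
The new curves are Qd = 12221 - 8P (demand) and Qs = 5P - 5632 (supply).
Equate the new curves: 12221 - 8P = 5P - 5632, giving 17853 = 13P, P = 17853/13 ≈ 1373.3077, Q = 16049/13 ≈ 1234.5385.
ΔP = 1373.3077 − 1623 = -249.69.

-249.69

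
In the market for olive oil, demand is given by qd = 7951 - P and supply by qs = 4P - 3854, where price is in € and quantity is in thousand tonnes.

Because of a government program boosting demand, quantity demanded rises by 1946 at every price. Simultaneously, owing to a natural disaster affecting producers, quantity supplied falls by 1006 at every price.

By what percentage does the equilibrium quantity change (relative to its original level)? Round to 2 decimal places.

+24.25

Before the shock: 7951 - P = 4P - 3854 ⇒ 11805 = 5P ⇒ P = 2361, q = 5590.
The shock moves the curves to qd = 9897 - P and qs = 4P - 4860.
Clearing the new market: 9897 - P = 4P - 4860, so P = 2951.4 and q = 6945.6.
%Δq = (6945.6 − 5590) / 5590 × 100 = +24.25%.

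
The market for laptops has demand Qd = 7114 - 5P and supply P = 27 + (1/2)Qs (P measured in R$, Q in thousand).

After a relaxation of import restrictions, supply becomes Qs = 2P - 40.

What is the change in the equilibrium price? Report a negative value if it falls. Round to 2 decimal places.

-2.00

Before the shock: 7114 - 5P = 2P - 54 ⇒ 7168 = 7P ⇒ P = 1024, Q = 1994.
The new curves are Qd = 7114 - 5P (demand) and Qs = 2P - 40 (supply).
New equilibrium: 7114 - 5P = 2P - 40 ⇒ 7154 = 7P ⇒ P = 1022, Q = 2004.
ΔP = 1022 − 1024 = -2.00.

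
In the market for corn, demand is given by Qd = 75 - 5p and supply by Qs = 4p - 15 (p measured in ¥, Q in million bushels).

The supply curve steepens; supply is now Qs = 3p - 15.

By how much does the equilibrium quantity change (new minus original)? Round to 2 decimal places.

Solve the original market: 75 - 5p = 4p - 15, hence p = 10 and Q = 25.
After the shift, demand is Qd = 75 - 5p and supply is Qs = 3p - 15.
Setting them equal: 75 - 5p = 3p - 15 → 90 = 8p, so p = 11.25 and Q = 18.75.
ΔQ = 18.75 − 25 = -6.25.

-6.25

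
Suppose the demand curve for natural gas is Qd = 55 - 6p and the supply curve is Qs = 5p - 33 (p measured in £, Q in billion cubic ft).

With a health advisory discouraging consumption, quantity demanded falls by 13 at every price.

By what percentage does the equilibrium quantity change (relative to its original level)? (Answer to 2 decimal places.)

Initially, 55 - 6p = 5p - 33, so 88 = 11p and p = 8, Q = 7.
The shock moves the curves to Qd = 42 - 6p and Qs = 5p - 33.
Setting them equal: 42 - 6p = 5p - 33 → 75 = 11p, so p = 75/11 ≈ 6.8182 and Q = 12/11 ≈ 1.0909.
%ΔQ = (1.0909 − 7) / 7 × 100 = -84.42%.

-84.42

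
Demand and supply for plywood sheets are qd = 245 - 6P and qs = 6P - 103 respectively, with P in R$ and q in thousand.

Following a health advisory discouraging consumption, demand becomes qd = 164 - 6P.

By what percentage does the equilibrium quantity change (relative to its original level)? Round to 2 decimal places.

Initially, 245 - 6P = 6P - 103, so 348 = 12P and P = 29, q = 71.
The shock moves the curves to qd = 164 - 6P and qs = 6P - 103.
Equate the new curves: 164 - 6P = 6P - 103, giving 267 = 12P, P = 22.25, q = 30.5.
%Δq = (30.5 − 71) / 71 × 100 = -57.04%.

-57.04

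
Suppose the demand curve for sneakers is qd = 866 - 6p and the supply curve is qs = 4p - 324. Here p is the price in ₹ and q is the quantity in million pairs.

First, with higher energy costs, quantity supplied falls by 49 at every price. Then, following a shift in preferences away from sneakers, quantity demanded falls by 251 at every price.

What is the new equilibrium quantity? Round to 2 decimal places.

Original equilibrium: 866 - 6p = 4p - 324 gives 1190 = 10p, so p = 119 and q = 152.
The shock moves the curves to qd = 615 - 6p and qs = 4p - 373.
Clearing the new market: 615 - 6p = 4p - 373, so p = 98.8 and q = 22.2.

22.20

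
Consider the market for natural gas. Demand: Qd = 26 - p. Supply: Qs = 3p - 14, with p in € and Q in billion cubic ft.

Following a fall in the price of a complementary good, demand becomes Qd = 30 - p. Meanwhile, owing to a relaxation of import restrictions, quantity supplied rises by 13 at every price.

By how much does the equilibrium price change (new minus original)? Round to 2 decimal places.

-2.25

Original equilibrium: 26 - p = 3p - 14 gives 40 = 4p, so p = 10 and Q = 16.
After the shift, demand is Qd = 30 - p and supply is Qs = 3p - 1.
Setting them equal: 30 - p = 3p - 1 → 31 = 4p, so p = 7.75 and Q = 22.25.
Δp = 7.75 − 10 = -2.25.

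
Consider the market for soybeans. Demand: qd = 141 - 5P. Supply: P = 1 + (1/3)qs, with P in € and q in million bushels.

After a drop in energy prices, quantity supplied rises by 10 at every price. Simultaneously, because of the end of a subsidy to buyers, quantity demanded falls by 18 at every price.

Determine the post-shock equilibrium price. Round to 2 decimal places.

14.50

Original equilibrium: 141 - 5P = 3P - 3 gives 144 = 8P, so P = 18 and q = 51.
After the shift, demand is qd = 123 - 5P and supply is qs = 3P + 7.
Equate the new curves: 123 - 5P = 3P + 7, giving 116 = 8P, P = 14.5, q = 50.5.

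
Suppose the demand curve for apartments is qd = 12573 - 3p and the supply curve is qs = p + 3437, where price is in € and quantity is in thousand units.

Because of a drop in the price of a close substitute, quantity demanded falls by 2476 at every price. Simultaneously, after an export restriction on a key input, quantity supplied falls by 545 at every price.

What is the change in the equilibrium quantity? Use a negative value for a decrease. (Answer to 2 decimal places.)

Solve the original market: 12573 - 3p = p + 3437, hence p = 2284 and q = 5721.
The shock moves the curves to qd = 10097 - 3p and qs = p + 2892.
New equilibrium: 10097 - 3p = p + 2892 ⇒ 7205 = 4p ⇒ p = 1801.25, q = 4693.25.
Δq = 4693.25 − 5721 = -1027.75.

-1027.75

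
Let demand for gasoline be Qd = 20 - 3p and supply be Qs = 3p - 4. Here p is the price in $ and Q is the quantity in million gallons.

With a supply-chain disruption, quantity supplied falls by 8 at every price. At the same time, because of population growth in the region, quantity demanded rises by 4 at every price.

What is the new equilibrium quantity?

6

Original equilibrium: 20 - 3p = 3p - 4 gives 24 = 6p, so p = 4 and Q = 8.
The shock moves the curves to Qd = 24 - 3p and Qs = 3p - 12.
Setting them equal: 24 - 3p = 3p - 12 → 36 = 6p, so p = 6 and Q = 6.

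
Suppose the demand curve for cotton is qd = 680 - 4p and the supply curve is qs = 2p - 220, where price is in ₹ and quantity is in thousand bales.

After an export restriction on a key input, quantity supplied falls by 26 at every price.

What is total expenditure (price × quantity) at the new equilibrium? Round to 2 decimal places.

9671.56

Before the shock: 680 - 4p = 2p - 220 ⇒ 900 = 6p ⇒ p = 150, q = 80.
The shock moves the curves to qd = 680 - 4p and qs = 2p - 246.
Clearing the new market: 680 - 4p = 2p - 246, so p = 463/3 ≈ 154.3333 and q = 188/3 ≈ 62.6667.
New expenditure = 154.3333 × 62.6667 = 9671.56.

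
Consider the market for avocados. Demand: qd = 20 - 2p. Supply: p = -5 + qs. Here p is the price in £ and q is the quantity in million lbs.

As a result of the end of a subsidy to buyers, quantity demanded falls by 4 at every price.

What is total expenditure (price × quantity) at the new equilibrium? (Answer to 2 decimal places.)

31.78

Initially, 20 - 2p = p + 5, so 15 = 3p and p = 5, q = 10.
The shock moves the curves to qd = 16 - 2p and qs = p + 5.
Equate the new curves: 16 - 2p = p + 5, giving 11 = 3p, p = 11/3 ≈ 3.6667, q = 26/3 ≈ 8.6667.
New expenditure = 3.6667 × 8.6667 = 31.78.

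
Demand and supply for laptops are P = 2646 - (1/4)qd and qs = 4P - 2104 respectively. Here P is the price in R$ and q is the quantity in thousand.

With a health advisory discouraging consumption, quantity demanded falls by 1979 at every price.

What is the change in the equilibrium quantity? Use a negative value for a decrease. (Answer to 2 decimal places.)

-989.50

Original equilibrium: 10584 - 4P = 4P - 2104 gives 12688 = 8P, so P = 1586 and q = 4240.
After the shift, demand is qd = 8605 - 4P and supply is qs = 4P - 2104.
Clearing the new market: 8605 - 4P = 4P - 2104, so P = 1338.625 and q = 3250.5.
Δq = 3250.5 − 4240 = -989.50.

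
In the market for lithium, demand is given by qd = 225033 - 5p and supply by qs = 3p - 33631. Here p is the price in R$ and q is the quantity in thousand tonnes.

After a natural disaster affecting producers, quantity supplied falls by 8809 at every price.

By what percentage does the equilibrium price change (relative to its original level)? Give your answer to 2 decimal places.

+3.41

Before the shock: 225033 - 5p = 3p - 33631 ⇒ 258664 = 8p ⇒ p = 32333, q = 63368.
The new curves are qd = 225033 - 5p (demand) and qs = 3p - 42440 (supply).
New equilibrium: 225033 - 5p = 3p - 42440 ⇒ 267473 = 8p ⇒ p = 33434.125, q = 57862.375.
%Δp = (33434.125 − 32333) / 32333 × 100 = +3.41%.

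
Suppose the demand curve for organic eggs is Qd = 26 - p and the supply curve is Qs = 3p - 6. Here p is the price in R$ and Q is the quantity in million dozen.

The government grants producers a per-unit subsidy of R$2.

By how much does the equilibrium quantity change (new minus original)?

Original equilibrium: 26 - p = 3p - 6 gives 32 = 4p, so p = 8 and Q = 18.
Since sellers receive the price plus the subsidy, the effective supply curve becomes Qs = 3p.
New equilibrium: 26 - p = 3p ⇒ 26 = 4p ⇒ p = 6.5, Q = 19.5.
ΔQ = 19.5 − 18 = +1.5.

+1.5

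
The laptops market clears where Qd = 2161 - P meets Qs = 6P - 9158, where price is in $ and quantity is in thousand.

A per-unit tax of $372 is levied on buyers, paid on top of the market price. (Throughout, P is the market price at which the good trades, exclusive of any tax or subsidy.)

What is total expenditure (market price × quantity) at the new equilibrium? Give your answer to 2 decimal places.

Original equilibrium: 2161 - P = 6P - 9158 gives 11319 = 7P, so P = 1617 and Q = 544.
Since buyers pay the price plus the tax, the effective demand curve becomes Qd = 1789 - P.
Clearing the new market: 1789 - P = 6P - 9158, so P = 10947/7 ≈ 1563.8571 and Q = 1576/7 ≈ 225.1429.
New expenditure = 1563.8571 × 225.1429 = 352091.27.

352091.27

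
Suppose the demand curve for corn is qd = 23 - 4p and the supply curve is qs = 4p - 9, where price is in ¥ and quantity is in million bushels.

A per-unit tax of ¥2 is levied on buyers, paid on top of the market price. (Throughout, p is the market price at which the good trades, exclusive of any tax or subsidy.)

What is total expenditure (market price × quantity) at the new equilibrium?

9

Before the shock: 23 - 4p = 4p - 9 ⇒ 32 = 8p ⇒ p = 4, q = 7.
Since buyers pay the price plus the tax, the effective demand curve becomes qd = 15 - 4p.
Equate the new curves: 15 - 4p = 4p - 9, giving 24 = 8p, p = 3, q = 3.
New expenditure = 3 × 3 = 9.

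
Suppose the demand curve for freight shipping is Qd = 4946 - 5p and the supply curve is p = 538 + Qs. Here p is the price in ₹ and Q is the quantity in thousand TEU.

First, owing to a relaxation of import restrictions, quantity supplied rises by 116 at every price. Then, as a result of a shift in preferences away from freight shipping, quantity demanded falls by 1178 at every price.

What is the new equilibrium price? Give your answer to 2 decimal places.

698.33

Initially, 4946 - 5p = p - 538, so 5484 = 6p and p = 914, Q = 376.
With the change applied: demand Qd = 3768 - 5p, supply Qs = p - 422.
Equate the new curves: 3768 - 5p = p - 422, giving 4190 = 6p, p = 2095/3 ≈ 698.3333, Q = 829/3 ≈ 276.3333.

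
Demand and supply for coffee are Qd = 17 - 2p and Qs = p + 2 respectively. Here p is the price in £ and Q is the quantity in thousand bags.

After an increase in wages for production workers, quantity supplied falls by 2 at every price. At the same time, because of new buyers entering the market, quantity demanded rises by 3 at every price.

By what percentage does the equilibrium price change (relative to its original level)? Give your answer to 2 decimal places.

+33.33

Before the shock: 17 - 2p = p + 2 ⇒ 15 = 3p ⇒ p = 5, Q = 7.
The new curves are Qd = 20 - 2p (demand) and Qs = p (supply).
Equate the new curves: 20 - 2p = p, giving 20 = 3p, p = 20/3 ≈ 6.6667, Q = 20/3 ≈ 6.6667.
%Δp = (6.6667 − 5) / 5 × 100 = +33.33%.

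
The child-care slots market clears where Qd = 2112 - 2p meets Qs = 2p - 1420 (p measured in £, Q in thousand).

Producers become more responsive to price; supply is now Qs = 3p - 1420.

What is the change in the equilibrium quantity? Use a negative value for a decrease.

Original equilibrium: 2112 - 2p = 2p - 1420 gives 3532 = 4p, so p = 883 and Q = 346.
The new curves are Qd = 2112 - 2p (demand) and Qs = 3p - 1420 (supply).
Clearing the new market: 2112 - 2p = 3p - 1420, so p = 706.4 and Q = 699.2.
ΔQ = 699.2 − 346 = +353.2.

+353.2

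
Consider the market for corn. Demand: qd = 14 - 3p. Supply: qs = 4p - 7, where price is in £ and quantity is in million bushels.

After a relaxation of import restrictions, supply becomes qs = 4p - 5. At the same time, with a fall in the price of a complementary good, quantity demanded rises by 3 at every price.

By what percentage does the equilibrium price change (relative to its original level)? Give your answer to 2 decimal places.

Initially, 14 - 3p = 4p - 7, so 21 = 7p and p = 3, q = 5.
The shock moves the curves to qd = 17 - 3p and qs = 4p - 5.
Clearing the new market: 17 - 3p = 4p - 5, so p = 22/7 ≈ 3.1429 and q = 53/7 ≈ 7.5714.
%Δp = (3.1429 − 3) / 3 × 100 = +4.76%.

+4.76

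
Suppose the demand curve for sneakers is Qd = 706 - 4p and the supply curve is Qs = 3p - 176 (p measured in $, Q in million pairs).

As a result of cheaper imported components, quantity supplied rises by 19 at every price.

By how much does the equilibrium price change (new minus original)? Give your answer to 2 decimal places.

Original equilibrium: 706 - 4p = 3p - 176 gives 882 = 7p, so p = 126 and Q = 202.
After the shift, demand is Qd = 706 - 4p and supply is Qs = 3p - 157.
Equate the new curves: 706 - 4p = 3p - 157, giving 863 = 7p, p = 863/7 ≈ 123.2857, Q = 1490/7 ≈ 212.8571.
Δp = 123.2857 − 126 = -2.71.

-2.71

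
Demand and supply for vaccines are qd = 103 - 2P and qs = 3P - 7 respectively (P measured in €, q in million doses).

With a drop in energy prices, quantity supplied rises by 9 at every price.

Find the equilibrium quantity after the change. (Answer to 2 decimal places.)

Solve the original market: 103 - 2P = 3P - 7, hence P = 22 and q = 59.
The shock moves the curves to qd = 103 - 2P and qs = 3P + 2.
New equilibrium: 103 - 2P = 3P + 2 ⇒ 101 = 5P ⇒ P = 20.2, q = 62.6.

62.60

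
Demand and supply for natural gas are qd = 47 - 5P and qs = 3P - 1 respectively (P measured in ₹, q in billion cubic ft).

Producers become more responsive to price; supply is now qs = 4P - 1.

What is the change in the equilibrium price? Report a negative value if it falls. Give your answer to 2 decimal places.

-0.67

Original equilibrium: 47 - 5P = 3P - 1 gives 48 = 8P, so P = 6 and q = 17.
The shock moves the curves to qd = 47 - 5P and qs = 4P - 1.
Equate the new curves: 47 - 5P = 4P - 1, giving 48 = 9P, P = 16/3 ≈ 5.3333, q = 61/3 ≈ 20.3333.
ΔP = 5.3333 − 6 = -0.67.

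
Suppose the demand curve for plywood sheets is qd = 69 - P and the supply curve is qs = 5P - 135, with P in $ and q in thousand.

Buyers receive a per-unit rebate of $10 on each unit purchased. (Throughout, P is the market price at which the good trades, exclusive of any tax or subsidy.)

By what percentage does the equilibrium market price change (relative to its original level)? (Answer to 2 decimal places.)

+4.90

Before the shock: 69 - P = 5P - 135 ⇒ 204 = 6P ⇒ P = 34, q = 35.
Since buyers' out-of-pocket price is the market price minus the rebate, the effective demand curve becomes qd = 79 - P.
New equilibrium: 79 - P = 5P - 135 ⇒ 214 = 6P ⇒ P = 107/3 ≈ 35.6667, q = 130/3 ≈ 43.3333.
%ΔP = (35.6667 − 34) / 34 × 100 = +4.90%.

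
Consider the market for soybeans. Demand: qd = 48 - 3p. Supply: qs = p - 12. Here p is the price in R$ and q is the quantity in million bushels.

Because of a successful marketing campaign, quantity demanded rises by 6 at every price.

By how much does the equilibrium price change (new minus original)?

+1.5

Solve the original market: 48 - 3p = p - 12, hence p = 15 and q = 3.
After the shift, demand is qd = 54 - 3p and supply is qs = p - 12.
Equate the new curves: 54 - 3p = p - 12, giving 66 = 4p, p = 16.5, q = 4.5.
Δp = 16.5 − 15 = +1.5.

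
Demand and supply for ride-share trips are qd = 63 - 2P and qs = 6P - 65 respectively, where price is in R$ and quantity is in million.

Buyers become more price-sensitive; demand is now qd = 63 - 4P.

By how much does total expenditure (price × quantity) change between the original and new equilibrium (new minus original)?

Initially, 63 - 2P = 6P - 65, so 128 = 8P and P = 16, q = 31.
The shock moves the curves to qd = 63 - 4P and qs = 6P - 65.
New equilibrium: 63 - 4P = 6P - 65 ⇒ 128 = 10P ⇒ P = 12.8, q = 11.8.
Expenditure moves from 16×31 = 496 to 12.8×11.8 = 151.04; change = -344.96.

-344.96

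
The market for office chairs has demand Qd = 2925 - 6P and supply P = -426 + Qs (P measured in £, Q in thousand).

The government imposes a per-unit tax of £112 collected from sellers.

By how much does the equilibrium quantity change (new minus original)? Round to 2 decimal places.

Before the shock: 2925 - 6P = P + 426 ⇒ 2499 = 7P ⇒ P = 357, Q = 783.
Since sellers keep the price net of the tax, the effective supply curve becomes Qs = P + 314.
Clearing the new market: 2925 - 6P = P + 314, so P = 373 and Q = 687.
ΔQ = 687 − 783 = -96.00.

-96.00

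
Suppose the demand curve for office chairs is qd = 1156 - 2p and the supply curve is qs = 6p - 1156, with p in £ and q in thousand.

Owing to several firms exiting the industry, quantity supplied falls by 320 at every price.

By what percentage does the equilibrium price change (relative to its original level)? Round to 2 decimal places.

Before the shock: 1156 - 2p = 6p - 1156 ⇒ 2312 = 8p ⇒ p = 289, q = 578.
With the change applied: demand qd = 1156 - 2p, supply qs = 6p - 1476.
New equilibrium: 1156 - 2p = 6p - 1476 ⇒ 2632 = 8p ⇒ p = 329, q = 498.
%Δp = (329 − 289) / 289 × 100 = +13.84%.

+13.84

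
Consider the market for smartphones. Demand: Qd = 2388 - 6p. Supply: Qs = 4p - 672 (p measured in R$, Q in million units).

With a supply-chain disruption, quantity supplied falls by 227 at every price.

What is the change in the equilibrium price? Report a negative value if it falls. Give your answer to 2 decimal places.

Solve the original market: 2388 - 6p = 4p - 672, hence p = 306 and Q = 552.
The new curves are Qd = 2388 - 6p (demand) and Qs = 4p - 899 (supply).
Setting them equal: 2388 - 6p = 4p - 899 → 3287 = 10p, so p = 328.7 and Q = 415.8.
Δp = 328.7 − 306 = +22.70.

+22.70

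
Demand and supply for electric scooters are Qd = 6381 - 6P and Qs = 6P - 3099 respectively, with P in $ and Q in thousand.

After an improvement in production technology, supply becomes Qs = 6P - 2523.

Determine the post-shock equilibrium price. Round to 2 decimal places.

Solve the original market: 6381 - 6P = 6P - 3099, hence P = 790 and Q = 1641.
The shock moves the curves to Qd = 6381 - 6P and Qs = 6P - 2523.
Equate the new curves: 6381 - 6P = 6P - 2523, giving 8904 = 12P, P = 742, Q = 1929.

742.00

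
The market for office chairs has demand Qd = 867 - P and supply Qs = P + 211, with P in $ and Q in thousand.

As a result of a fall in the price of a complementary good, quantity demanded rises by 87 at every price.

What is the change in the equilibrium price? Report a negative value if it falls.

Before the shock: 867 - P = P + 211 ⇒ 656 = 2P ⇒ P = 328, Q = 539.
The shock moves the curves to Qd = 954 - P and Qs = P + 211.
Clearing the new market: 954 - P = P + 211, so P = 371.5 and Q = 582.5.
ΔP = 371.5 − 328 = +43.5.

+43.5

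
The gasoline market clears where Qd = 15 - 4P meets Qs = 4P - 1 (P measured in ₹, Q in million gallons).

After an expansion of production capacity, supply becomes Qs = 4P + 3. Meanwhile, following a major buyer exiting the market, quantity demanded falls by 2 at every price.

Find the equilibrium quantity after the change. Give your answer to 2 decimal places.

Solve the original market: 15 - 4P = 4P - 1, hence P = 2 and Q = 7.
With the change applied: demand Qd = 13 - 4P, supply Qs = 4P + 3.
Equate the new curves: 13 - 4P = 4P + 3, giving 10 = 8P, P = 1.25, Q = 8.

8.00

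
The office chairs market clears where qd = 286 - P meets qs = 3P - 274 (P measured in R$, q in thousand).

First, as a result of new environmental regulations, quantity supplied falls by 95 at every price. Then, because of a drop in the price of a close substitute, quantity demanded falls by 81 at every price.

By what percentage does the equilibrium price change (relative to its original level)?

Solve the original market: 286 - P = 3P - 274, hence P = 140 and q = 146.
With the change applied: demand qd = 205 - P, supply qs = 3P - 369.
Setting them equal: 205 - P = 3P - 369 → 574 = 4P, so P = 143.5 and q = 61.5.
%ΔP = (143.5 − 140) / 140 × 100 = +2.5%.

+2.5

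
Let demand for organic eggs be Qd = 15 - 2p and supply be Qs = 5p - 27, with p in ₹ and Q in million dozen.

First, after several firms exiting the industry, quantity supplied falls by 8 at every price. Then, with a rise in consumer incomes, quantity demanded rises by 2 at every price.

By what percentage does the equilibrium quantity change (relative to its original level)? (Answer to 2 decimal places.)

Initially, 15 - 2p = 5p - 27, so 42 = 7p and p = 6, Q = 3.
With the change applied: demand Qd = 17 - 2p, supply Qs = 5p - 35.
Setting them equal: 17 - 2p = 5p - 35 → 52 = 7p, so p = 52/7 ≈ 7.4286 and Q = 15/7 ≈ 2.1429.
%ΔQ = (2.1429 − 3) / 3 × 100 = -28.57%.

-28.57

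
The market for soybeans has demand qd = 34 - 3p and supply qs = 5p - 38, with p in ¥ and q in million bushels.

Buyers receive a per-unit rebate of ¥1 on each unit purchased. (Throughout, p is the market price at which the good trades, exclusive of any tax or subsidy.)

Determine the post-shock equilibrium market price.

Initially, 34 - 3p = 5p - 38, so 72 = 8p and p = 9, q = 7.
Since buyers' out-of-pocket price is the market price minus the rebate, the effective demand curve becomes qd = 37 - 3p.
Equate the new curves: 37 - 3p = 5p - 38, giving 75 = 8p, p = 9.375, q = 8.875.

9.375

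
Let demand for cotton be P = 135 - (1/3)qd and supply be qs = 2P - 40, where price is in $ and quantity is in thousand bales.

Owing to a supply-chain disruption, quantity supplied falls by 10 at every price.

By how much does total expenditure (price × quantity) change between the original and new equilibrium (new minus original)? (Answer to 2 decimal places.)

Solve the original market: 405 - 3P = 2P - 40, hence P = 89 and q = 138.
After the shift, demand is qd = 405 - 3P and supply is qs = 2P - 50.
Equate the new curves: 405 - 3P = 2P - 50, giving 455 = 5P, P = 91, q = 132.
Expenditure moves from 89×138 = 12282 to 91×132 = 12012; change = -270.00.

-270.00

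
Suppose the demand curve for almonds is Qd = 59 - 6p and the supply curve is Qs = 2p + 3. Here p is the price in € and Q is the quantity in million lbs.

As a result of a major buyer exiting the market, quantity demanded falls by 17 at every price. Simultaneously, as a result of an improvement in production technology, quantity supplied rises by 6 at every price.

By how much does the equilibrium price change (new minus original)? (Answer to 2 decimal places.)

Initially, 59 - 6p = 2p + 3, so 56 = 8p and p = 7, Q = 17.
The shock moves the curves to Qd = 42 - 6p and Qs = 2p + 9.
Clearing the new market: 42 - 6p = 2p + 9, so p = 4.125 and Q = 17.25.
Δp = 4.125 − 7 = -2.88.

-2.88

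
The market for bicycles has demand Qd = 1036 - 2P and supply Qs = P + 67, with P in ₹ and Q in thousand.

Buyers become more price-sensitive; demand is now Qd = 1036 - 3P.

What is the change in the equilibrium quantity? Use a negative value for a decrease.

-80.75

Solve the original market: 1036 - 2P = P + 67, hence P = 323 and Q = 390.
The new curves are Qd = 1036 - 3P (demand) and Qs = P + 67 (supply).
Clearing the new market: 1036 - 3P = P + 67, so P = 242.25 and Q = 309.25.
ΔQ = 309.25 − 390 = -80.75.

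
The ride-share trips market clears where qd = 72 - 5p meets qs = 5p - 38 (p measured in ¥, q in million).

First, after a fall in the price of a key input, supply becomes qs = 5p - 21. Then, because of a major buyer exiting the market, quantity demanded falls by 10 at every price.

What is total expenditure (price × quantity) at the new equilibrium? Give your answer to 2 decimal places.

Solve the original market: 72 - 5p = 5p - 38, hence p = 11 and q = 17.
With the change applied: demand qd = 62 - 5p, supply qs = 5p - 21.
Clearing the new market: 62 - 5p = 5p - 21, so p = 8.3 and q = 20.5.
New expenditure = 8.3 × 20.5 = 170.15.

170.15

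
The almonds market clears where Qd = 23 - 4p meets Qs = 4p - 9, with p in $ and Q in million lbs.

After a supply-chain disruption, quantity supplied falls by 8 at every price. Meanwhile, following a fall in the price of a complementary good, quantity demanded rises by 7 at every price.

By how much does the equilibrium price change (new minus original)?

+1.875

Initially, 23 - 4p = 4p - 9, so 32 = 8p and p = 4, Q = 7.
The new curves are Qd = 30 - 4p (demand) and Qs = 4p - 17 (supply).
Clearing the new market: 30 - 4p = 4p - 17, so p = 5.875 and Q = 6.5.
Δp = 5.875 − 4 = +1.875.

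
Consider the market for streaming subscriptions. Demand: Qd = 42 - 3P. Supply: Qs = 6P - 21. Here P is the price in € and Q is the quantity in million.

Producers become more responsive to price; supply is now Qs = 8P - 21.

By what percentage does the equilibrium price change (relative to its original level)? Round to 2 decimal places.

-18.18

Before the shock: 42 - 3P = 6P - 21 ⇒ 63 = 9P ⇒ P = 7, Q = 21.
After the shift, demand is Qd = 42 - 3P and supply is Qs = 8P - 21.
Clearing the new market: 42 - 3P = 8P - 21, so P = 63/11 ≈ 5.7273 and Q = 273/11 ≈ 24.8182.
%ΔP = (5.7273 − 7) / 7 × 100 = -18.18%.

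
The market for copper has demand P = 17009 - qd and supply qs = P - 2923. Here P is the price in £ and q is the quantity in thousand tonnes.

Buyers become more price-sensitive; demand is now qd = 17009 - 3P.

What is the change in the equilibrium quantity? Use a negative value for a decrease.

Initially, 17009 - P = P - 2923, so 19932 = 2P and P = 9966, q = 7043.
With the change applied: demand qd = 17009 - 3P, supply qs = P - 2923.
Clearing the new market: 17009 - 3P = P - 2923, so P = 4983 and q = 2060.
Δq = 2060 − 7043 = -4983.

-4983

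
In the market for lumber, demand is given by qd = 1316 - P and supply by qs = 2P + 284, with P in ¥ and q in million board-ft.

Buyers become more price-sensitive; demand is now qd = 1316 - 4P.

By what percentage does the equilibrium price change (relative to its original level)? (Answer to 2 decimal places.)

Solve the original market: 1316 - P = 2P + 284, hence P = 344 and q = 972.
After the shift, demand is qd = 1316 - 4P and supply is qs = 2P + 284.
Equate the new curves: 1316 - 4P = 2P + 284, giving 1032 = 6P, P = 172, q = 628.
%ΔP = (172 − 344) / 344 × 100 = -50.00%.

-50.00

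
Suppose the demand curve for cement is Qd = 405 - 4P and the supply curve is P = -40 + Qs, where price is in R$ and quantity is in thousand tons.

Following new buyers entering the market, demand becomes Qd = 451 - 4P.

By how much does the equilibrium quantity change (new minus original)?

+9.2

Initially, 405 - 4P = P + 40, so 365 = 5P and P = 73, Q = 113.
With the change applied: demand Qd = 451 - 4P, supply Qs = P + 40.
Clearing the new market: 451 - 4P = P + 40, so P = 82.2 and Q = 122.2.
ΔQ = 122.2 − 113 = +9.2.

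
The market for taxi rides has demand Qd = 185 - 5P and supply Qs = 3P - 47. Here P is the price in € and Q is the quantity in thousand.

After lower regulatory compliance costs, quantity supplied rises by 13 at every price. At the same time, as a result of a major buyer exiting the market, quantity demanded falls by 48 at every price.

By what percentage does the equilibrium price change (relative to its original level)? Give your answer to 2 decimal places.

-26.29

Before the shock: 185 - 5P = 3P - 47 ⇒ 232 = 8P ⇒ P = 29, Q = 40.
After the shift, demand is Qd = 137 - 5P and supply is Qs = 3P - 34.
Setting them equal: 137 - 5P = 3P - 34 → 171 = 8P, so P = 21.375 and Q = 30.125.
%ΔP = (21.375 − 29) / 29 × 100 = -26.29%.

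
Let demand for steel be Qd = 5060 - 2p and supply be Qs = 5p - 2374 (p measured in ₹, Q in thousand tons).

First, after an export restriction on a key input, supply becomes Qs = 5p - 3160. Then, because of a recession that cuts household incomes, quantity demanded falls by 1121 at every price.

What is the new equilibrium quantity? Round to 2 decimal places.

Before the shock: 5060 - 2p = 5p - 2374 ⇒ 7434 = 7p ⇒ p = 1062, Q = 2936.
The shock moves the curves to Qd = 3939 - 2p and Qs = 5p - 3160.
Setting them equal: 3939 - 2p = 5p - 3160 → 7099 = 7p, so p = 7099/7 ≈ 1014.1429 and Q = 13375/7 ≈ 1910.7143.

1910.71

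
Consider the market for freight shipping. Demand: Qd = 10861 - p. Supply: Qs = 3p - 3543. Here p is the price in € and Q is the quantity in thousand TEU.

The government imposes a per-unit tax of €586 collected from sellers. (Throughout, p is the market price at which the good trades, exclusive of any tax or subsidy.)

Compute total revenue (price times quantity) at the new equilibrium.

27558230.25

Original equilibrium: 10861 - p = 3p - 3543 gives 14404 = 4p, so p = 3601 and Q = 7260.
Since sellers keep the price net of the tax, the effective supply curve becomes Qs = 3p - 5301.
New equilibrium: 10861 - p = 3p - 5301 ⇒ 16162 = 4p ⇒ p = 4040.5, Q = 6820.5.
New expenditure = 4040.5 × 6820.5 = 27558230.25.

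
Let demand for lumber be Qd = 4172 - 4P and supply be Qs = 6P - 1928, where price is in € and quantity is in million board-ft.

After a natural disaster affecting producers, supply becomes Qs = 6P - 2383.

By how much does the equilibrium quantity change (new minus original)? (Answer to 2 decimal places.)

Original equilibrium: 4172 - 4P = 6P - 1928 gives 6100 = 10P, so P = 610 and Q = 1732.
With the change applied: demand Qd = 4172 - 4P, supply Qs = 6P - 2383.
Clearing the new market: 4172 - 4P = 6P - 2383, so P = 655.5 and Q = 1550.
ΔQ = 1550 − 1732 = -182.00.

-182.00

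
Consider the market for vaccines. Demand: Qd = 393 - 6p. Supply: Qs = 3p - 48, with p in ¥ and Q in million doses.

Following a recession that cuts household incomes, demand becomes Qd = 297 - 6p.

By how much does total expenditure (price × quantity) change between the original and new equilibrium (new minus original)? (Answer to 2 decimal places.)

-2282.67

Solve the original market: 393 - 6p = 3p - 48, hence p = 49 and Q = 99.
The shock moves the curves to Qd = 297 - 6p and Qs = 3p - 48.
Equate the new curves: 297 - 6p = 3p - 48, giving 345 = 9p, p = 115/3 ≈ 38.3333, Q = 67.
Expenditure moves from 49×99 = 4851 to 38.3333×67 = 2568.3333; change = -2282.67.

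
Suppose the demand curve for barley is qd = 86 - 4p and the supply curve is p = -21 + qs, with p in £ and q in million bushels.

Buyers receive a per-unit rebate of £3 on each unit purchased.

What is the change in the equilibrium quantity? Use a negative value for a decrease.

Before the shock: 86 - 4p = p + 21 ⇒ 65 = 5p ⇒ p = 13, q = 34.
Since buyers' out-of-pocket price is the market price minus the rebate, the effective demand curve becomes qd = 98 - 4p.
Setting them equal: 98 - 4p = p + 21 → 77 = 5p, so p = 15.4 and q = 36.4.
Δq = 36.4 − 34 = +2.4.

+2.4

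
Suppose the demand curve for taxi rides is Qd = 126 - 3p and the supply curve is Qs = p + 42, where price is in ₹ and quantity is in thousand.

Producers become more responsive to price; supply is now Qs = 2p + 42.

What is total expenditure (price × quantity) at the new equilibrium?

Before the shock: 126 - 3p = p + 42 ⇒ 84 = 4p ⇒ p = 21, Q = 63.
The new curves are Qd = 126 - 3p (demand) and Qs = 2p + 42 (supply).
Clearing the new market: 126 - 3p = 2p + 42, so p = 16.8 and Q = 75.6.
New expenditure = 16.8 × 75.6 = 1270.08.

1270.08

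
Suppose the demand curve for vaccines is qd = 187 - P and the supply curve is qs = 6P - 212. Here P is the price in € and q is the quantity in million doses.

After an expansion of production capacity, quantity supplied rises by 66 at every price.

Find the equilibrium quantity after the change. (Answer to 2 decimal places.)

139.43

Initially, 187 - P = 6P - 212, so 399 = 7P and P = 57, q = 130.
With the change applied: demand qd = 187 - P, supply qs = 6P - 146.
Equate the new curves: 187 - P = 6P - 146, giving 333 = 7P, P = 333/7 ≈ 47.5714, q = 976/7 ≈ 139.4286.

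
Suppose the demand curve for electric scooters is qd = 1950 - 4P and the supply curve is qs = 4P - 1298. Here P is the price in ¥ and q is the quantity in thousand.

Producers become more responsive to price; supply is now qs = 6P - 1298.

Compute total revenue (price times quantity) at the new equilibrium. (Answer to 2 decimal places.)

211379.84

Solve the original market: 1950 - 4P = 4P - 1298, hence P = 406 and q = 326.
With the change applied: demand qd = 1950 - 4P, supply qs = 6P - 1298.
Equate the new curves: 1950 - 4P = 6P - 1298, giving 3248 = 10P, P = 324.8, q = 650.8.
New expenditure = 324.8 × 650.8 = 211379.84.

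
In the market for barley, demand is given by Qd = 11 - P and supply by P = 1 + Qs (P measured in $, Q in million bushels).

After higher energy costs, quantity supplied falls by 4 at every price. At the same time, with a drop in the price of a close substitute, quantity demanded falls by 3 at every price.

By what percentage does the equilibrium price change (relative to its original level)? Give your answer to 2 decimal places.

+8.33

Initially, 11 - P = P - 1, so 12 = 2P and P = 6, Q = 5.
With the change applied: demand Qd = 8 - P, supply Qs = P - 5.
Equate the new curves: 8 - P = P - 5, giving 13 = 2P, P = 6.5, Q = 1.5.
%ΔP = (6.5 − 6) / 6 × 100 = +8.33%.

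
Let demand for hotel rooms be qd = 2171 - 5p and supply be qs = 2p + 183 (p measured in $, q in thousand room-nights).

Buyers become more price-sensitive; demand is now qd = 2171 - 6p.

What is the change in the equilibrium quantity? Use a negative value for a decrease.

Original equilibrium: 2171 - 5p = 2p + 183 gives 1988 = 7p, so p = 284 and q = 751.
After the shift, demand is qd = 2171 - 6p and supply is qs = 2p + 183.
Equate the new curves: 2171 - 6p = 2p + 183, giving 1988 = 8p, p = 248.5, q = 680.
Δq = 680 − 751 = -71.

-71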